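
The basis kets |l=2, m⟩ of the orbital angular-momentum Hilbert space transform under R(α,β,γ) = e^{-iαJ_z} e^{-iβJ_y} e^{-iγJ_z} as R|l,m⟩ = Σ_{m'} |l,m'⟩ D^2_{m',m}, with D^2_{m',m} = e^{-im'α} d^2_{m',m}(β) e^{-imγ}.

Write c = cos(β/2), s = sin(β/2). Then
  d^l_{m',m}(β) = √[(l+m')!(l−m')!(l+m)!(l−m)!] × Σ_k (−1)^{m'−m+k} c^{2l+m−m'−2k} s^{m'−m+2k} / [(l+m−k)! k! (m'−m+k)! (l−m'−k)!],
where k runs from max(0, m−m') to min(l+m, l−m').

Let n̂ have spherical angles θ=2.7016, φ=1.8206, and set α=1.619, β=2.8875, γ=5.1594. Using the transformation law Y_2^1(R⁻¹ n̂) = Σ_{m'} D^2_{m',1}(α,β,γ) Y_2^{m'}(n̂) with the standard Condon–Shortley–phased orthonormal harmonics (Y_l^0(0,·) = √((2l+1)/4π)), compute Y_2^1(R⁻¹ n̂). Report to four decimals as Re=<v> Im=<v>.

Re=0.1161 Im=0.0926

Need the full column D^2_{m',1} for m'=−2..2 at α=1.619, β=2.8875, γ=5.1594.
cos(β/2)=0.126705, sin(β/2)=0.991940
d^2_{-2,1}: single k=3 term ⇒ +0.247332;  D = -0.084950-0.232286i
d^2_{-1,1}: k∈[2..3] ⇒ +0.047389 -0.968150 = -0.920760;  D = +0.848503-0.357549i
d^2_{0,1}: k∈[1..2] ⇒ +0.004942 -0.302918 = -0.297976;  D = -0.128807-0.268698i
d^2_{1,1}: k∈[0..1] ⇒ +0.000258 -0.047389 = -0.047131;  D = -0.041469+0.022398i
d^2_{2,1}: single k=0 term ⇒ -0.004035;  D = +0.002087+0.003454i
Y_2^{m'}(θ=2.7016,φ=1.8206) and Σ D·Y over m':
  (-0.0849-0.2323i)·(-0.0615+0.0336i)  (+0.8485-0.3575i)·(+0.0736+0.2885i)  (-0.1288-0.2687i)·(+0.4591+0.0000i)  (-0.0415+0.0224i)·(-0.0736+0.2885i)  (+0.0021+0.0035i)·(-0.0615-0.0336i)
Y_2^1(R⁻¹ n̂) = +0.116055+0.092630i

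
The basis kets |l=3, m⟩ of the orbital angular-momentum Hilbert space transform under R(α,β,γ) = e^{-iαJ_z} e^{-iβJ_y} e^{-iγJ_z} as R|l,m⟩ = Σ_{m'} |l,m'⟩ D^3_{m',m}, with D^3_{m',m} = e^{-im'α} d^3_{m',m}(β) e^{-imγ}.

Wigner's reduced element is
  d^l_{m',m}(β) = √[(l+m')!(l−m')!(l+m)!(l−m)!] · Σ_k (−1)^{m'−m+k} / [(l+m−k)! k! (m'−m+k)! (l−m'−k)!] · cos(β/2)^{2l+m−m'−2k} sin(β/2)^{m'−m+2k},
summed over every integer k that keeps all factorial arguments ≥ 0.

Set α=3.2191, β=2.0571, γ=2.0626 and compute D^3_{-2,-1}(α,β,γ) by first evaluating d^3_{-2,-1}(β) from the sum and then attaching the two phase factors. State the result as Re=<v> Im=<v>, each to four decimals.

Split into d^3_{-2,-1}(β=2.0571) × two z-phases.
c=cos(2.0571/2)=0.516061, s=sin(2.0571/2)=0.856552; N=√[1·120·2·24]=75.894664
The bounds max(0,m−m')=1 and min(l+m,l−m')=2 give 2 terms
  k=1: (−1)^0·75.8947/(24)·0.5161^5·0.8566^1 = +0.099143
  k=2: (−1)^1·75.8947/(12)·0.5161^3·0.8566^3 = -0.546254
d^3_{-2,-1}(2.0571) = +0.099143 -0.546254 = -0.447111
D = (+0.988009+0.154395i)·(-0.447111)·(-0.472217+0.881483i) = +0.269452-0.356797i

Re=0.2695 Im=-0.3568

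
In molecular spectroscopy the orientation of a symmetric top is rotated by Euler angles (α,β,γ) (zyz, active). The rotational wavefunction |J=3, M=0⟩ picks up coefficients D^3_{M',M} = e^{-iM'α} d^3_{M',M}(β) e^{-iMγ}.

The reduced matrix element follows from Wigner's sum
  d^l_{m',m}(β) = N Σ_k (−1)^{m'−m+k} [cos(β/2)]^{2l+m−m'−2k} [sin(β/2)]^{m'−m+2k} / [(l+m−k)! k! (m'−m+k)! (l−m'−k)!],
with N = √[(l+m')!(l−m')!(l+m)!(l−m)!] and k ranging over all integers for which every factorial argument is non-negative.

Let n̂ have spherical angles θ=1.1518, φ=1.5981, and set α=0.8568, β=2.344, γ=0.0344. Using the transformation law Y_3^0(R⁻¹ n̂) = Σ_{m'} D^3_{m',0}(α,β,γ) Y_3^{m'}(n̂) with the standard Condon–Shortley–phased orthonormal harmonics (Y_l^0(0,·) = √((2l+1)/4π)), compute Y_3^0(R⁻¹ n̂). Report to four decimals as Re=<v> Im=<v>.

Need the full column D^3_{m',0} for m'=−3..3 at α=0.8568, β=2.344, γ=0.0344.
cos(β/2)=0.388309, sin(β/2)=0.921529
d^3_{-3,0}: single k=3 term ⇒ +0.204916;  D = -0.172387+0.110785i
d^3_{-2,0}: k∈[2..3] ⇒ +0.105752 -0.595597 = -0.489845;  D = +0.069714-0.484858i
d^3_{-1,0}: k∈[1..3] ⇒ +0.028183 -0.476182 +0.893951 = +0.445952;  D = +0.292036+0.337029i
d^3_{0,0}: k∈[0..3] ⇒ +0.003428 -0.173769 +0.978666 -0.612427 = +0.195898;  D = +0.195898+0.000000i
d^3_{1,0}: k∈[0..2] ⇒ -0.028183 +0.476182 -0.893951 = -0.445952;  D = -0.292036+0.337029i
d^3_{2,0}: k∈[0..1] ⇒ +0.105752 -0.595597 = -0.489845;  D = +0.069714+0.484858i
d^3_{3,0}: single k=0 term ⇒ -0.204916;  D = +0.172387+0.110785i
Y_3^{m'}(θ=1.1518,φ=1.5981) and Σ D·Y over m':
  (-0.1724+0.1108i)·(+0.0260+0.3170i)  (+0.0697-0.4849i)·(-0.3464+0.0189i)  (+0.2920+0.3370i)·(+0.0014+0.0509i)  (+0.1959+0.0000i)·(-0.3298+0.0000i)  (-0.2920+0.3370i)·(-0.0014+0.0509i)  (+0.0697+0.4849i)·(-0.3464-0.0189i)  (+0.1724+0.1108i)·(-0.0260+0.3170i)
Y_3^0(R⁻¹ n̂) = -0.207239-0.000000i

Re=-0.2072 Im=0.0000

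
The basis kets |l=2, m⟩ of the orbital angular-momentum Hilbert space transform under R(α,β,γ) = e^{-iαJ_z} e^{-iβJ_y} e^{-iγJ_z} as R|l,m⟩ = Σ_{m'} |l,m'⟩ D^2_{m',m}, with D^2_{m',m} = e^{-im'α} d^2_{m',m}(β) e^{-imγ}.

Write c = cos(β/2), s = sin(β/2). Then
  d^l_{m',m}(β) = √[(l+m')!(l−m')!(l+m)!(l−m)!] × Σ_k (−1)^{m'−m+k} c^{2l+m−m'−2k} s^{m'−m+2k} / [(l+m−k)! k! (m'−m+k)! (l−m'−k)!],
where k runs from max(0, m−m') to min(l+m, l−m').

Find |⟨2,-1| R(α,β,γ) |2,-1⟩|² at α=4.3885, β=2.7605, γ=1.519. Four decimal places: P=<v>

First d^2_{-1,-1}(β=2.7605), then the phase factors e^{-i(-1)α} and e^{-i(-1)γ}:
c=cos(2.7605/2)=0.189395, s=sin(2.7605/2)=0.981901; N=√[1·6·1·6]=6.000000
k: max(0,(-1)−(-1))=0 … min(2+(-1),2−(-1))=1
  k=0: (−1)^0·6.0000/(6)·0.1894^4·0.9819^0 = +0.001287
  k=1: (−1)^1·6.0000/(2)·0.1894^2·0.9819^2 = -0.103752
d^2_{-1,-1}(2.7605) = +0.001287 -0.103752 = -0.102465
|D^2_{-1,-1}|² = |d^2_{-1,-1}(β)|² = (-0.102465)² = 0.010499 (the z-rotation phases have unit modulus)

P=0.0105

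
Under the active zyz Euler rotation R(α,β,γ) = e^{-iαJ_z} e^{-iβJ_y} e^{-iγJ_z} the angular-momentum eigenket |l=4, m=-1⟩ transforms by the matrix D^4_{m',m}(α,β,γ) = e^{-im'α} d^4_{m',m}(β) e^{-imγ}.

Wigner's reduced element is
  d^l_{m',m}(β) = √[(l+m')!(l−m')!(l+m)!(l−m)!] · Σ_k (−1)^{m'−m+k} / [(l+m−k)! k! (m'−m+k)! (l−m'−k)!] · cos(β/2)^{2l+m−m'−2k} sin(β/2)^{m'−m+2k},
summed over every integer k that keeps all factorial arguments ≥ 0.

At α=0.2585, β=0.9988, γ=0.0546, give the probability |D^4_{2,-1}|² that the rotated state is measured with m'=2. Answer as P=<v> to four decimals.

Split into d^4_{2,-1}(β=0.9988) × two z-phases.
Half-angle: c=0.877870, s=0.478899. N=√(720·2·6·120)=1018.233765
k: max(0,(-1)−(2))=0 … min(4+(-1),4−(2))=2
  k=0: (−1)^3·1018.2338/(72)·0.8779^5·0.4789^3 = -0.809837
  k=1: (−1)^4·1018.2338/(48)·0.8779^3·0.4789^5 = +0.361507
  k=2: (−1)^5·1018.2338/(240)·0.8779^1·0.4789^7 = -0.021517
d^4_{2,-1}(0.9988) = -0.809837 +0.361507 -0.021517 = -0.469847
|D^4_{2,-1}|² = |d^4_{2,-1}(β)|² = (-0.469847)² = 0.220756 (the z-rotation phases have unit modulus)

P=0.2208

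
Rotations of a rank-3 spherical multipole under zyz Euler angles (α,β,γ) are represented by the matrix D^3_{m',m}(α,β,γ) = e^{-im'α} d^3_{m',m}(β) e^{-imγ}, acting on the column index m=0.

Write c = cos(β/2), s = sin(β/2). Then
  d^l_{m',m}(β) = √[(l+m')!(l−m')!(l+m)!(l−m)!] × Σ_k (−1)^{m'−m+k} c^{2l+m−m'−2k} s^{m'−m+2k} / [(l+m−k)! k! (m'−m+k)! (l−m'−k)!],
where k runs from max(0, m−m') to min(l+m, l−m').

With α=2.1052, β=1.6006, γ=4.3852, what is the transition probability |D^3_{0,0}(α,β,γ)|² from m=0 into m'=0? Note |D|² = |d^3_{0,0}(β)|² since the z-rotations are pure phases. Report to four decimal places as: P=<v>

Split into d^3_{0,0}(β=1.6006) × two z-phases.
With c≡cos(β/2)=0.696491 and s≡sin(β/2)=0.717565, N=[6·6·6·6]^{1/2}=36.000000
k: max(0,(0)−(0))=0 … min(3+(0),3−(0))=3
  k=0: (−1)^0·36.0000/(36)·0.6965^6·0.7176^0 = +0.114155
  k=1: (−1)^1·36.0000/(4)·0.6965^4·0.7176^2 = -1.090507
  k=2: (−1)^2·36.0000/(4)·0.6965^2·0.7176^4 = +1.157495
  k=3: (−1)^3·36.0000/(36)·0.6965^0·0.7176^6 = -0.136511
d^3_{0,0}(1.6006) = +0.114155 -1.090507 +1.157495 -0.136511 = +0.044633
|D^3_{0,0}|² = |d^3_{0,0}(β)|² = (+0.044633)² = 0.001992 (the z-rotation phases have unit modulus)

P=0.0020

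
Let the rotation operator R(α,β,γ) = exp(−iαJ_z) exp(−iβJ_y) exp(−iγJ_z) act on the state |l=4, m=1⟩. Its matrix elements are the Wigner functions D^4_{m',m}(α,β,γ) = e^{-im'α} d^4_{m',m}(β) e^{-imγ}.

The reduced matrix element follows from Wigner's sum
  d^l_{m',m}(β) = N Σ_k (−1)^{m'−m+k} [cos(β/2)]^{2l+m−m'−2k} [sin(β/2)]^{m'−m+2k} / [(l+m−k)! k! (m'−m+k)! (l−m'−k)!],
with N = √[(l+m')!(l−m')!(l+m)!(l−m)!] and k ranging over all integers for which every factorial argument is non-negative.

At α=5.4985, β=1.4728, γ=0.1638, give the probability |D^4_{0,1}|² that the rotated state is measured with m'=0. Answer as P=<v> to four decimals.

P=0.0255

Split into d^4_{0,1}(β=1.4728) × two z-phases.
c=cos(1.4728/2)=0.740891, s=sin(1.4728/2)=0.671625; N=√[24·24·120·6]=643.987578
The bounds max(0,m−m')=1 and min(l+m,l−m')=4 give 4 terms
  k=1: (−1)^0·643.9876/(144)·0.7409^7·0.6716^1 = +0.368064
  k=2: (−1)^1·643.9876/(24)·0.7409^5·0.6716^3 = -1.814760
  k=3: (−1)^2·643.9876/(24)·0.7409^3·0.6716^5 = +1.491297
  k=4: (−1)^3·643.9876/(144)·0.7409^1·0.6716^7 = -0.204248
d^4_{0,1}(1.4728) = +0.368064 -1.814760 +1.491297 -0.204248 = -0.159647
|D^4_{0,1}|² = |d^4_{0,1}(β)|² = (-0.159647)² = 0.025487 (the z-rotation phases have unit modulus)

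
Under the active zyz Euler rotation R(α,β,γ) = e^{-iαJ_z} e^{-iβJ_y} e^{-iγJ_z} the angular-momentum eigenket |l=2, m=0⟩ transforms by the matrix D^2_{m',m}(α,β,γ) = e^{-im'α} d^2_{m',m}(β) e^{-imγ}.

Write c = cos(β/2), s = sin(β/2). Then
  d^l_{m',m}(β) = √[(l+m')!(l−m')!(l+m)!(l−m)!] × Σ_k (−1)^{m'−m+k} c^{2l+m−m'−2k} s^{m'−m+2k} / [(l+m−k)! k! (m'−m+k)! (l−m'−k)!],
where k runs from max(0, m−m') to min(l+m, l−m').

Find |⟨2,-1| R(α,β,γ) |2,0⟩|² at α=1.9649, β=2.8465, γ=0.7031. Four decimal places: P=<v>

P=0.1161

Split into d^2_{-1,0}(β=2.8465) × two z-phases.
Half-angle: c=0.147012, s=0.989135. N=√(1·6·2·2)=4.898979
k: max(0,(0)−(-1))=1 … min(2+(0),2−(-1))=2
  k=1: (−1)^0·4.8990/(2)·0.1470^3·0.9891^1 = +0.007698
  k=2: (−1)^1·4.8990/(2)·0.1470^1·0.9891^3 = -0.348493
d^2_{-1,0}(2.8465) = +0.007698 -0.348493 = -0.340794
|D^2_{-1,0}|² = |d^2_{-1,0}(β)|² = (-0.340794)² = 0.116141 (the z-rotation phases have unit modulus)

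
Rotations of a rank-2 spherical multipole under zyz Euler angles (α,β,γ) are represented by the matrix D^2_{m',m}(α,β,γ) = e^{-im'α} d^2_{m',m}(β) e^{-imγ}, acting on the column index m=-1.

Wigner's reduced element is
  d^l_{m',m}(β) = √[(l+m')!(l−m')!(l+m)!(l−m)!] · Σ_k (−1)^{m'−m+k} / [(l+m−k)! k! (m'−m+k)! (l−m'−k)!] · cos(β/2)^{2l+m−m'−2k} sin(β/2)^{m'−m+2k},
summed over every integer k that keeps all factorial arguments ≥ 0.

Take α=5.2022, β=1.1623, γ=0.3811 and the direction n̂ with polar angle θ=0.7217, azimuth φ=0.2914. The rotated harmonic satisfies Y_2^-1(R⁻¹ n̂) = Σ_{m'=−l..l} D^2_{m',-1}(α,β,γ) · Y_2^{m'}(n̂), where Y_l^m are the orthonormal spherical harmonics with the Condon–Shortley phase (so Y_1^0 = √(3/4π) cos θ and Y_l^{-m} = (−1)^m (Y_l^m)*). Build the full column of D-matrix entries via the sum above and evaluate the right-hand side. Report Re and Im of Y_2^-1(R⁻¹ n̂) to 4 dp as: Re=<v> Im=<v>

Need the full column D^2_{m',-1} for m'=−2..2 at α=5.2022, β=1.1623, γ=0.3811.
cos(β/2)=0.835832, sin(β/2)=0.548986
d^2_{-2,-1}: single k=1 term ⇒ +0.641132;  D = -0.133697-0.627037i
d^2_{-1,-1}: k∈[0..1] ⇒ +0.488063 -0.631656 = -0.143594;  D = -0.109837+0.092493i
d^2_{0,-1}: k∈[0..1] ⇒ -0.785223 +0.338748 = -0.446475;  D = -0.414443-0.166063i
d^2_{1,-1}: k∈[0..1] ⇒ +0.631656 -0.090833 = +0.540823;  D = +0.058678+0.537631i
d^2_{2,-1}: single k=0 term ⇒ -0.276587;  D = +0.228508-0.155835i
Y_2^{m'}(θ=0.7217,φ=0.2914) and Σ D·Y over m':
  (-0.1337-0.6270i)·(+0.1408-0.0928i)  (-0.1098+0.0925i)·(+0.3670-0.1101i)  (-0.4144-0.1661i)·(+0.2178+0.0000i)  (+0.0587+0.5376i)·(-0.3670-0.1101i)  (+0.2285-0.1558i)·(+0.1408+0.0928i)
Y_2^-1(R⁻¹ n̂) = -0.113126-0.270493i

Re=-0.1131 Im=-0.2705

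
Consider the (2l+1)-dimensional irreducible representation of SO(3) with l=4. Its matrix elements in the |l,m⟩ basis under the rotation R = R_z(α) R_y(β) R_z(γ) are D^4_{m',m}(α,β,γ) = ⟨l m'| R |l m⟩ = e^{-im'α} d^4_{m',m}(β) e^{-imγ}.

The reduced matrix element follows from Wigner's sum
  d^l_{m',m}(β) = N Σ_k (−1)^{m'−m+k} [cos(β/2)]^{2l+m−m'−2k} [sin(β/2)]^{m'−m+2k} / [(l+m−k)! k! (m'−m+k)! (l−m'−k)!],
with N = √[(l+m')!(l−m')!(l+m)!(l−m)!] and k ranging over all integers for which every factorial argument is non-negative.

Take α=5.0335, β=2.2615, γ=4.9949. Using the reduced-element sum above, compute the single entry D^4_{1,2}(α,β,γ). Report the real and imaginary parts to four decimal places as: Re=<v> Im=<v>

D^4_{1,2}(5.0335,2.2615,4.9949) = e^{-i·1·5.0335}·d^4_{1,2}(2.2615)·e^{-i·2·4.9949}. Compute d first:
Half-angle: c=0.425981, s=0.904732. N=√(120·6·720·2)=1018.233765
k: max(0,(2)−(1))=1 … min(4+(2),4−(1))=3
  k=1: (−1)^0·1018.2338/(240)·0.4260^7·0.9047^1 = +0.009770
  k=2: (−1)^1·1018.2338/(48)·0.4260^5·0.9047^3 = -0.220353
  k=3: (−1)^2·1018.2338/(72)·0.4260^3·0.9047^5 = +0.662653
d^4_{1,2}(2.2615) = +0.009770 -0.220353 +0.662653 = +0.452070
Phases: e^{-i·(1)·5.0335}=+0.315621+0.948885i, e^{-i·(2)·4.9949}=-0.844577+0.535434i ⇒ D=-0.350188-0.285895i

Re=-0.3502 Im=-0.2859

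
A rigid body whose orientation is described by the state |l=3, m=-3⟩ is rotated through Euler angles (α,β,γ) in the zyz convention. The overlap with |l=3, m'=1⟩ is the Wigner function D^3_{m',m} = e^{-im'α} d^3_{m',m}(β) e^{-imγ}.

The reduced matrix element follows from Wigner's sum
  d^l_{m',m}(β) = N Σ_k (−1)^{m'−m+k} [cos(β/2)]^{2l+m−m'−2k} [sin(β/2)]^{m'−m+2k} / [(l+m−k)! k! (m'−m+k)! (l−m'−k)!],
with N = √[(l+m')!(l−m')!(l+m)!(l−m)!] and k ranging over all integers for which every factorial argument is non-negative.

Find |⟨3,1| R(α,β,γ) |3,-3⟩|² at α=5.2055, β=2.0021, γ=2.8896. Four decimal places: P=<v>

First d^3_{1,-3}(β=2.0021), then the phase factors e^{-i(1)α} and e^{-i(-3)γ}:
With c≡cos(β/2)=0.539418 and s≡sin(β/2)=0.842038, N=[24·2·1·720]^{1/2}=185.903201
The bounds max(0,m−m')=0 and min(l+m,l−m')=0 give 1 term
  k=0: (−1)^4·185.9032/(48)·0.5394^2·0.8420^4 = +0.566531
d^3_{1,-3}(2.0021) = +0.566531
|D^3_{1,-3}|² = |d^3_{1,-3}(β)|² = (+0.566531)² = 0.320957 (the z-rotation phases have unit modulus)

P=0.3210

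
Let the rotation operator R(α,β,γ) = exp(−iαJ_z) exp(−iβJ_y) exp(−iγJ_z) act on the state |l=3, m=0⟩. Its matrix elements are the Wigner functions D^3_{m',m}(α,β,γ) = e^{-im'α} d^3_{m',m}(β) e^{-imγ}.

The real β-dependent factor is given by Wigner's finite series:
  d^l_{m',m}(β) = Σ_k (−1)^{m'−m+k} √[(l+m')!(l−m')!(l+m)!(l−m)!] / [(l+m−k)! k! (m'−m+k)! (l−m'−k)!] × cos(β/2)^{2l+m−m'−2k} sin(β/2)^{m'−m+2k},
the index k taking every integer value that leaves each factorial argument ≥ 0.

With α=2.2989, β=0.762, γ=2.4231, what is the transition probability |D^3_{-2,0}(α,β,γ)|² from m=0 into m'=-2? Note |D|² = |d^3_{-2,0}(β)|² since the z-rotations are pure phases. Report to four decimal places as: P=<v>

Split into d^3_{-2,0}(β=0.762) × two z-phases.
Half-angle: c=0.928293, s=0.371849. N=√(1·120·6·6)=65.726707
k: max(0,(0)−(-2))=2 … min(3+(0),3−(-2))=3
  k=2: (−1)^0·65.7267/(12)·0.9283^4·0.3718^2 = +0.562386
  k=3: (−1)^1·65.7267/(12)·0.9283^2·0.3718^4 = -0.090240
d^3_{-2,0}(0.762) = +0.562386 -0.090240 = +0.472146
|D^3_{-2,0}|² = |d^3_{-2,0}(β)|² = (+0.472146)² = 0.222922 (the z-rotation phases have unit modulus)

P=0.2229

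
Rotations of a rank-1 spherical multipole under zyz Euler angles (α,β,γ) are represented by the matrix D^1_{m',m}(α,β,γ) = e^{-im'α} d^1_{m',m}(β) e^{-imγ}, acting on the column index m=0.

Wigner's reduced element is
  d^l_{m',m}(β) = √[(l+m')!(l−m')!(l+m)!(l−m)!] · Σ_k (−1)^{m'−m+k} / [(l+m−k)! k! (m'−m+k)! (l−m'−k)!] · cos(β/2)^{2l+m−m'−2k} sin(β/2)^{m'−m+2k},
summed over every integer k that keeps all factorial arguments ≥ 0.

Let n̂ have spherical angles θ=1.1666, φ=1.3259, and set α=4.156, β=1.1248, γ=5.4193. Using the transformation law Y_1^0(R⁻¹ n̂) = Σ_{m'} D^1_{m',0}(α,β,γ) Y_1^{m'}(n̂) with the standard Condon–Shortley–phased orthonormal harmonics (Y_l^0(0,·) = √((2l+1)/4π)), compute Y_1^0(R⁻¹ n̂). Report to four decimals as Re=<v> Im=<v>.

Need the full column D^1_{m',0} for m'=−1..1 at α=4.156, β=1.1248, γ=5.4193.
cos(β/2)=0.845978, sin(β/2)=0.533218
d^1_{-1,0}: single k=1 term ⇒ +0.637939;  D = -0.336910-0.541717i
d^1_{0,0}: k∈[0..1] ⇒ +0.715678 -0.284322 = +0.431357;  D = +0.431357+0.000000i
d^1_{1,0}: single k=0 term ⇒ -0.637939;  D = +0.336910-0.541717i
Y_1^{m'}(θ=1.1666,φ=1.3259) and Σ D·Y over m':
  (-0.3369-0.5417i)·(+0.0770-0.3082i)  (+0.4314+0.0000i)·(+0.1922+0.0000i)  (+0.3369-0.5417i)·(-0.0770-0.3082i)
Y_1^0(R⁻¹ n̂) = -0.302895+0.000000i

Re=-0.3029 Im=0.0000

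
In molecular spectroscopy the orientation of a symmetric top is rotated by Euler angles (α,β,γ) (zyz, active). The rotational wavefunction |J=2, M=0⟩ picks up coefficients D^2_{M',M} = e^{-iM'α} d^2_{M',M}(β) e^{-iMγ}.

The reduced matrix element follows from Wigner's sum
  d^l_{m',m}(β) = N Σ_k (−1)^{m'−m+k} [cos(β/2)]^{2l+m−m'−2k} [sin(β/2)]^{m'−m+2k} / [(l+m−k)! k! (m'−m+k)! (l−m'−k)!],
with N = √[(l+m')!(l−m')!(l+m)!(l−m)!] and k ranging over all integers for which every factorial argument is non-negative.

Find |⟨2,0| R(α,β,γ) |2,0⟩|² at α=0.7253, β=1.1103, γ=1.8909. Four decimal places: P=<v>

Split into d^2_{0,0}(β=1.1103) × two z-phases.
Half-angle: c=0.849821, s=0.527071. N=√(2·2·2·2)=4.000000
k∈{0,1,2} keeps every argument non-negative
  k=0: (−1)^0·4.0000/(4)·0.8498^4·0.5271^0 = +0.521568
  k=1: (−1)^1·4.0000/(1)·0.8498^2·0.5271^2 = -0.802515
  k=2: (−1)^2·4.0000/(4)·0.8498^0·0.5271^4 = +0.077175
d^2_{0,0}(1.1103) = +0.521568 -0.802515 +0.077175 = -0.203773
|D^2_{0,0}|² = |d^2_{0,0}(β)|² = (-0.203773)² = 0.041523 (the z-rotation phases have unit modulus)

P=0.0415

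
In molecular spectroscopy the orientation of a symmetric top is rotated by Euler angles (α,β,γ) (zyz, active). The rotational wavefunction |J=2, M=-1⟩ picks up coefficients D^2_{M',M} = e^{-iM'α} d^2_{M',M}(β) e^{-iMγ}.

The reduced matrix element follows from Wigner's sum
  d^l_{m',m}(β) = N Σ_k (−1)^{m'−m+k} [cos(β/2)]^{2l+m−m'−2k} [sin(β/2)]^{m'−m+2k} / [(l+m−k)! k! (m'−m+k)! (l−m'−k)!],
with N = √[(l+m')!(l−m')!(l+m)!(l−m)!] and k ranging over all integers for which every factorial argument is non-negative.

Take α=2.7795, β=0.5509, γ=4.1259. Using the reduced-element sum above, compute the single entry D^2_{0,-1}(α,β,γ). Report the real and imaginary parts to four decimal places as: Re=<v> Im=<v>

Re=0.3023 Im=0.4550

First d^2_{0,-1}(β=0.5509), then the phase factors e^{-i(0)α} and e^{-i(-1)γ}:
c=cos(0.5509/2)=0.962303, s=sin(0.5509/2)=0.271980; N=√[2·2·1·6]=4.898979
k∈{0,1} keeps every argument non-negative
  k=0: (−1)^1·4.8990/(2)·0.9623^3·0.2720^1 = -0.593674
  k=1: (−1)^2·4.8990/(2)·0.9623^1·0.2720^3 = +0.047424
d^2_{0,-1}(0.5509) = -0.593674 +0.047424 = -0.546250
D = (+1.000000+0.000000i)·(-0.546250)·(-0.553440-0.832889i) = +0.302317+0.454966i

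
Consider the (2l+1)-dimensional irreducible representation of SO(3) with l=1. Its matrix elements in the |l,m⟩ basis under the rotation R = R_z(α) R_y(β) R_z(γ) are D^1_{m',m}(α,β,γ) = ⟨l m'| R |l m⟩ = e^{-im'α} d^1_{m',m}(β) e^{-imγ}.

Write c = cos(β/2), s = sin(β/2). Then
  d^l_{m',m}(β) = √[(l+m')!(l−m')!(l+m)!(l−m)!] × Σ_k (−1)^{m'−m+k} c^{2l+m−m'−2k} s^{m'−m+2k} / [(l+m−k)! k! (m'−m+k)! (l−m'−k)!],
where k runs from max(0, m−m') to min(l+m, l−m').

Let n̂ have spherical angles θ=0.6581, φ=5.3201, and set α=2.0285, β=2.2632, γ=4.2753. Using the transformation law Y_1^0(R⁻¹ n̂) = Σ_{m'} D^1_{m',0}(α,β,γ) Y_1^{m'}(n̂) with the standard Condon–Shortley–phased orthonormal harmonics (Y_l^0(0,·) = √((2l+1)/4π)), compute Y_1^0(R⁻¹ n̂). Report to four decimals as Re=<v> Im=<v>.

Need the full column D^1_{m',0} for m'=−1..1 at α=2.0285, β=2.2632, γ=4.2753.
cos(β/2)=0.425212, sin(β/2)=0.905094
d^1_{-1,0}: single k=1 term ⇒ +0.544270;  D = -0.240507+0.488248i
d^1_{0,0}: k∈[0..1] ⇒ +0.180805 -0.819195 = -0.638389;  D = -0.638389+0.000000i
d^1_{1,0}: single k=0 term ⇒ -0.544270;  D = +0.240507+0.488248i
Y_1^{m'}(θ=0.6581,φ=5.3201) and Σ D·Y over m':
  (-0.2405+0.4882i)·(+0.1207+0.1735i)  (-0.6384+0.0000i)·(+0.3866+0.0000i)  (+0.2405+0.4882i)·(-0.1207+0.1735i)
Y_1^0(R⁻¹ n̂) = -0.474212+0.000000i

Re=-0.4742 Im=0.0000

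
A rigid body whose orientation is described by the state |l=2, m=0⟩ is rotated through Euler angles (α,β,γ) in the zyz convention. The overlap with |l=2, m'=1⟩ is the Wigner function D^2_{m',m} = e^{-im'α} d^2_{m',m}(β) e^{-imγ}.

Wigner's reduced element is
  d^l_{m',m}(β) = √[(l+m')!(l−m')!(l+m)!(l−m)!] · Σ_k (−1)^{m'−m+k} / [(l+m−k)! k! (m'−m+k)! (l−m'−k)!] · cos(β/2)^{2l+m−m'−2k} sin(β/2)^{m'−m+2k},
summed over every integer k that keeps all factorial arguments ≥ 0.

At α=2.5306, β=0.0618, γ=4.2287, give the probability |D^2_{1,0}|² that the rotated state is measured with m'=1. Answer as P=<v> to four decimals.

P=0.0057

D^2_{1,0}(2.5306,0.0618,4.2287) = e^{-i·1·2.5306}·d^2_{1,0}(0.0618)·e^{-i·0·4.2287}. Compute d first:
c=cos(0.0618/2)=0.999523, s=sin(0.0618/2)=0.030895; N=√[6·1·2·2]=4.898979
k∈{0,1} keeps every argument non-negative
  k=0: (−1)^1·4.8990/(2)·0.9995^3·0.0309^1 = -0.075569
  k=1: (−1)^2·4.8990/(2)·0.9995^1·0.0309^3 = +0.000072
d^2_{1,0}(0.0618) = -0.075569 +0.000072 = -0.075497
|D^2_{1,0}|² = |d^2_{1,0}(β)|² = (-0.075497)² = 0.005700 (the z-rotation phases have unit modulus)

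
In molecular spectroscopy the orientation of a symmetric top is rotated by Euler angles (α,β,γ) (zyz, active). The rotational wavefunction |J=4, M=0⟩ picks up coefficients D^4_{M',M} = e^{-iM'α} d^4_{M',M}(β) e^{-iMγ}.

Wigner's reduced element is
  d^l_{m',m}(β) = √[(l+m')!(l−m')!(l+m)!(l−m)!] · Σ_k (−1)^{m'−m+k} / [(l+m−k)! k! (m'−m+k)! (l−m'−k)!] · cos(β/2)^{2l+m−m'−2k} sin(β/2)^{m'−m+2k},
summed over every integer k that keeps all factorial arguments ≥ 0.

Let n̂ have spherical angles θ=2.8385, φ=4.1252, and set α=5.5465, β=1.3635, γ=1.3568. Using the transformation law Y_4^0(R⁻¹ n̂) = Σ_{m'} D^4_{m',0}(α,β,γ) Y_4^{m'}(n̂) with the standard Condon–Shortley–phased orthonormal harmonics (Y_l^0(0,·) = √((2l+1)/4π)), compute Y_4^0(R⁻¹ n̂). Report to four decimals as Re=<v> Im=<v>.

Need the full column D^4_{m',0} for m'=−4..4 at α=5.5465, β=1.3635, γ=1.3568.
cos(β/2)=0.776471, sin(β/2)=0.630153
d^4_{-4,0}: single k=4 term ⇒ +0.479550;  D = -0.470475-0.092851i
d^4_{-3,0}: k∈[3..4] ⇒ +0.835657 -0.550389 = +0.285269;  D = -0.170192-0.228939i
d^4_{-2,0}: k∈[2..4] ⇒ +0.825591 -1.450023 +0.358135 = -0.266296;  D = -0.025903+0.265034i
d^4_{-1,0}: k∈[1..4] ⇒ +0.479555 -1.895093 +1.248164 -0.137013 = -0.304387;  D = -0.225459+0.204498i
d^4_{0,0}: k∈[0..4] ⇒ +0.132130 -1.392399 +2.063418 -0.604012 +0.024864 = +0.224001;  D = +0.224001+0.000000i
d^4_{1,0}: k∈[0..3] ⇒ -0.479555 +1.895093 -1.248164 +0.137013 = +0.304387;  D = +0.225459+0.204498i
d^4_{2,0}: k∈[0..2] ⇒ +0.825591 -1.450023 +0.358135 = -0.266296;  D = -0.025903-0.265034i
d^4_{3,0}: k∈[0..1] ⇒ -0.835657 +0.550389 = -0.285269;  D = +0.170192-0.228939i
d^4_{4,0}: single k=0 term ⇒ +0.479550;  D = -0.470475+0.092851i
Y_4^{m'}(θ=2.8385,φ=4.1252) and Σ D·Y over m':
  (-0.4705-0.0929i)·(-0.0025+0.0025i)  (-0.1702-0.2289i)·(-0.0312-0.0060i)  (-0.0259+0.2650i)·(-0.0619-0.1478i)  (-0.2255+0.2045i)·(+0.2521-0.3788i)  (+0.2240+0.0000i)·(+0.4987+0.0000i)  (+0.2255+0.2045i)·(-0.2521-0.3788i)  (-0.0259-0.2650i)·(-0.0619+0.1478i)  (+0.1702-0.2289i)·(+0.0312-0.0060i)  (-0.4705+0.0929i)·(-0.0025-0.0025i)
Y_4^0(R⁻¹ n̂) = +0.245159+0.000000i

Re=0.2452 Im=0.0000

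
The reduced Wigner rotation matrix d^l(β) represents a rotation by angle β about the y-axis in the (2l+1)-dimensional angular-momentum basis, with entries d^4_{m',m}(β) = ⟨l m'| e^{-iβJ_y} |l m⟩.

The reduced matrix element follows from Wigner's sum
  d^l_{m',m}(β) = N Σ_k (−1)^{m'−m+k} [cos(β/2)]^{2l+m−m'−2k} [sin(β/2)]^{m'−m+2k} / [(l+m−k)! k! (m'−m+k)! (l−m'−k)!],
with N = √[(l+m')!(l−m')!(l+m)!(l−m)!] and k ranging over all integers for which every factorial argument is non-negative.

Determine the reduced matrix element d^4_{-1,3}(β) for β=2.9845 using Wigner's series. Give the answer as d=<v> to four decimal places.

d^4_{-1,3}(β=2.9845) via Wigner's sum:
Half-angle: c=0.078466, s=0.996917. N=√(6·120·5040·1)=1904.940944
The bounds max(0,m−m')=4 and min(l+m,l−m')=5 give 2 terms
  k=4: (−1)^0·1904.9409/(144)·0.0785^4·0.9969^4 = +0.000495
  k=5: (−1)^1·1904.9409/(240)·0.0785^2·0.9969^6 = -0.047971
d^4_{-1,3}(2.9845) = +0.000495 -0.047971 = -0.047476

d=-0.0475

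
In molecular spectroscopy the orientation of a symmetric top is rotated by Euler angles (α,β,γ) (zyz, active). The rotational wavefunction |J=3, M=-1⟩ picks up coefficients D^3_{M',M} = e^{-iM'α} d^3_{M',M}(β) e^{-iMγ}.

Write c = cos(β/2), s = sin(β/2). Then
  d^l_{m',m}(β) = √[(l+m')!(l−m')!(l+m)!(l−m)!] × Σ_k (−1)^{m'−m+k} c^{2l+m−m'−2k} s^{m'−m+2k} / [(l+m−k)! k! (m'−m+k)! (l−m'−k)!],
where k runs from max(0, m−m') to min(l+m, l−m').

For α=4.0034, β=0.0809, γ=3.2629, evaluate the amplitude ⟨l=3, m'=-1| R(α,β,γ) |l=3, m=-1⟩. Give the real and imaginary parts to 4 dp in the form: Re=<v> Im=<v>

Re=0.5445 Im=0.8173

D^3_{-1,-1}(4.0034,0.0809,3.2629) = e^{-i·-1·4.0034}·d^3_{-1,-1}(0.0809)·e^{-i·-1·3.2629}. Compute d first:
With c≡cos(β/2)=0.999182 and s≡sin(β/2)=0.040439, N=[2·24·2·24]^{1/2}=48.000000
k: max(0,(-1)−(-1))=0 … min(3+(-1),3−(-1))=2
  k=0: (−1)^0·48.0000/(48)·0.9992^6·0.0404^0 = +0.995102
  k=1: (−1)^1·48.0000/(6)·0.9992^4·0.0404^2 = -0.013040
  k=2: (−1)^2·48.0000/(8)·0.9992^2·0.0404^4 = +0.000016
d^3_{-1,-1}(0.0809) = +0.995102 -0.013040 +0.000016 = +0.982078
Phases: e^{-i·(-1)·4.0034}=-0.651067-0.759021i, e^{-i·(-1)·3.2629}=-0.992651-0.121010i ⇒ D=+0.544497+0.817313i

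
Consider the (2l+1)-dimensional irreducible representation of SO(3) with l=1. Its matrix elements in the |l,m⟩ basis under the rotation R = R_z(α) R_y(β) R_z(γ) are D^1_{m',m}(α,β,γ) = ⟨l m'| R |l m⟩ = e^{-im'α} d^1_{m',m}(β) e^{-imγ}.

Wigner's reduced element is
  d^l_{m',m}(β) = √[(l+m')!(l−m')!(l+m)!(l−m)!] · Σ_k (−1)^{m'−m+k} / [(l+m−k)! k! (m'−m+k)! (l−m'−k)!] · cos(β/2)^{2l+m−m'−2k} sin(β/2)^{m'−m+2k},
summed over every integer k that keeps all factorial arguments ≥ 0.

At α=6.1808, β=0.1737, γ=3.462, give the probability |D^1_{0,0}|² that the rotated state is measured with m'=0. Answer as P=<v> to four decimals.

P=0.9701

Split into d^1_{0,0}(β=0.1737) × two z-phases.
With c≡cos(β/2)=0.996231 and s≡sin(β/2)=0.086741, N=[1·1·1·1]^{1/2}=1.000000
k∈{0,1} keeps every argument non-negative
  k=0: (−1)^0·1.0000/(1)·0.9962^2·0.0867^0 = +0.992476
  k=1: (−1)^1·1.0000/(1)·0.9962^0·0.0867^2 = -0.007524
d^1_{0,0}(0.1737) = +0.992476 -0.007524 = +0.984952
|D^1_{0,0}|² = |d^1_{0,0}(β)|² = (+0.984952)² = 0.970131 (the z-rotation phases have unit modulus)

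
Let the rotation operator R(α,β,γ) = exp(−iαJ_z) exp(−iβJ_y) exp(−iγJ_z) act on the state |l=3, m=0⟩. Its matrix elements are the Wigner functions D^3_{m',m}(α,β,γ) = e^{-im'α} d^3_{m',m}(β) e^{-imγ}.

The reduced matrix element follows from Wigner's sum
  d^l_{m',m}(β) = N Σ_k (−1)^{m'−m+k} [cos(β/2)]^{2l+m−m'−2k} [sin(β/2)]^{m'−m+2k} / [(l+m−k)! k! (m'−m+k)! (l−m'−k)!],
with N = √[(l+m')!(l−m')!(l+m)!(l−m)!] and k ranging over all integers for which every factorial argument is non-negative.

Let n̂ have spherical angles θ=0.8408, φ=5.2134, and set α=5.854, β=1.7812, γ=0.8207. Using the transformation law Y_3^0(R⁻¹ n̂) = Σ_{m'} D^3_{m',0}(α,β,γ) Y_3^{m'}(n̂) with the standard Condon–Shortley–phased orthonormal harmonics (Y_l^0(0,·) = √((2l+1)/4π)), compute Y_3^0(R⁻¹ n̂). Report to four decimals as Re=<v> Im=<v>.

Need the full column D^3_{m',0} for m'=−3..3 at α=5.854, β=1.7812, γ=0.8207.
cos(β/2)=0.628946, sin(β/2)=0.777449
d^3_{-3,0}: single k=3 term ⇒ +0.522842;  D = +0.146118-0.502009i
d^3_{-2,0}: k∈[2..3] ⇒ +0.518033 -0.791544 = -0.273511;  D = -0.178786+0.206987i
d^3_{-1,0}: k∈[1..3] ⇒ +0.265050 -1.214975 +0.618820 = -0.331105;  D = -0.301076+0.137783i
d^3_{0,0}: k∈[0..3] ⇒ +0.061898 -0.851215 +1.300640 -0.220817 = +0.290506;  D = +0.290506+0.000000i
d^3_{1,0}: k∈[0..2] ⇒ -0.265050 +1.214975 -0.618820 = +0.331105;  D = +0.301076+0.137783i
d^3_{2,0}: k∈[0..1] ⇒ +0.518033 -0.791544 = -0.273511;  D = -0.178786-0.206987i
d^3_{3,0}: single k=0 term ⇒ -0.522842;  D = -0.146118-0.502009i
Y_3^{m'}(θ=0.8408,φ=5.2134) and Σ D·Y over m':
  (+0.1461-0.5020i)·(-0.1722-0.0117i)  (-0.1788+0.2070i)·(-0.2038+0.3189i)  (-0.3011+0.1378i)·(+0.1415+0.2584i)  (+0.2905+0.0000i)·(-0.1932+0.0000i)  (+0.3011+0.1378i)·(-0.1415+0.2584i)  (-0.1788-0.2070i)·(-0.2038-0.3189i)  (-0.1461-0.5020i)·(+0.1722-0.0117i)
Y_3^0(R⁻¹ n̂) = -0.333767+0.000000i

Re=-0.3338 Im=0.0000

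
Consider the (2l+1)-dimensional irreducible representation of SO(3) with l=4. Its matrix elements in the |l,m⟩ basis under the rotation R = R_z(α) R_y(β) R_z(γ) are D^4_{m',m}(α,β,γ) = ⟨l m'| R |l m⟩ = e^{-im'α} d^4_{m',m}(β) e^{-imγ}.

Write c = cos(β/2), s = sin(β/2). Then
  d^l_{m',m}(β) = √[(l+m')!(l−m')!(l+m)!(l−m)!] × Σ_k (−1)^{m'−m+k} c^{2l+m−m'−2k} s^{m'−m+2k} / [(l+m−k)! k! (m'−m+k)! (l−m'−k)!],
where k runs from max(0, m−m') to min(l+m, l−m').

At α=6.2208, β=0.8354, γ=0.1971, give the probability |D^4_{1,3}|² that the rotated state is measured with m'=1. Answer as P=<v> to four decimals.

P=0.2617

First d^4_{1,3}(β=0.8354), then the phase factors e^{-i(1)α} and e^{-i(3)γ}:
With c≡cos(β/2)=0.914024 and s≡sin(β/2)=0.405659, N=[120·6·5040·1]^{1/2}=1904.940944
Admissible k: 2..3 (factorial args all ≥0)
  k=2: (−1)^0·1904.9409/(240)·0.9140^6·0.4057^2 = +0.761622
  k=3: (−1)^1·1904.9409/(144)·0.9140^4·0.4057^4 = -0.250032
d^4_{1,3}(0.8354) = +0.761622 -0.250032 = +0.511590
|D^4_{1,3}|² = |d^4_{1,3}(β)|² = (+0.511590)² = 0.261725 (the z-rotation phases have unit modulus)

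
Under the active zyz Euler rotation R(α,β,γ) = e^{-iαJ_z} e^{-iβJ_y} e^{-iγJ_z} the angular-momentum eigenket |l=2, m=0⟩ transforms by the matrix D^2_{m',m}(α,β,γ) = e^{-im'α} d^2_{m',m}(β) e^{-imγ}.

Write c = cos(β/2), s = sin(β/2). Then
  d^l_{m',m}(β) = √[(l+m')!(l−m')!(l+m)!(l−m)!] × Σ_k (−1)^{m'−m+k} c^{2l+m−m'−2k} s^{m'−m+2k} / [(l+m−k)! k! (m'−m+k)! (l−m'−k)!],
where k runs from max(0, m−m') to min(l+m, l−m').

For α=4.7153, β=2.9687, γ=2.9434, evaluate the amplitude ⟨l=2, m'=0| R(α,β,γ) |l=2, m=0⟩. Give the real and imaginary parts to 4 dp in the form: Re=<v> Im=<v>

Re=0.9556 Im=0.0000

First d^2_{0,0}(β=2.9687), then the phase factors e^{-i(0)α} and e^{-i(0)γ}:
With c≡cos(β/2)=0.086339 and s≡sin(β/2)=0.996266, N=[2·2·2·2]^{1/2}=4.000000
Admissible k: 0..2 (factorial args all ≥0)
  k=0: (−1)^0·4.0000/(4)·0.0863^4·0.9963^0 = +0.000056
  k=1: (−1)^1·4.0000/(1)·0.0863^2·0.9963^2 = -0.029595
  k=2: (−1)^2·4.0000/(4)·0.0863^0·0.9963^4 = +0.985147
d^2_{0,0}(2.9687) = +0.000056 -0.029595 +0.985147 = +0.955607
D = (+1.000000+0.000000i)·(+0.955607)·(+1.000000+0.000000i) = +0.955607+0.000000i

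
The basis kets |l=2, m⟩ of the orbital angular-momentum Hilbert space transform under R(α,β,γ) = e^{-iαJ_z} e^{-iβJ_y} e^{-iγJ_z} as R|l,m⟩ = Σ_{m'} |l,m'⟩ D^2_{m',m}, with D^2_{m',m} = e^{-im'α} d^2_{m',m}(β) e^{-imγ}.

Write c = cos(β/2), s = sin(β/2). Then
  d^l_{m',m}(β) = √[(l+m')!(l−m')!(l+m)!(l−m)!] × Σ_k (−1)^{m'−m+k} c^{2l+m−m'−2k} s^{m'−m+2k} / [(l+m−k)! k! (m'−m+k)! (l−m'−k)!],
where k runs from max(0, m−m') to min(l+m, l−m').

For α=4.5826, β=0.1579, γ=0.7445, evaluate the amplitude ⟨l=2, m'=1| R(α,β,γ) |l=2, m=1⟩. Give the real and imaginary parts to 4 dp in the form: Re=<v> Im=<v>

Re=0.5589 Im=0.7917

First d^2_{1,1}(β=0.1579), then the phase factors e^{-i(1)α} and e^{-i(1)γ}:
With c≡cos(β/2)=0.996885 and s≡sin(β/2)=0.078868, N=[6·1·6·1]^{1/2}=6.000000
Admissible k: 0..1 (factorial args all ≥0)
  k=0: (−1)^0·6.0000/(6)·0.9969^4·0.0789^0 = +0.987598
  k=1: (−1)^1·6.0000/(2)·0.9969^2·0.0789^2 = -0.018544
d^2_{1,1}(0.1579) = +0.987598 -0.018544 = +0.969054
Attach z-rotation phases: D = e^{-i(1)(4.5826)}·(+0.969054)·e^{-i(1)(0.7445)} = +0.558875+0.791659i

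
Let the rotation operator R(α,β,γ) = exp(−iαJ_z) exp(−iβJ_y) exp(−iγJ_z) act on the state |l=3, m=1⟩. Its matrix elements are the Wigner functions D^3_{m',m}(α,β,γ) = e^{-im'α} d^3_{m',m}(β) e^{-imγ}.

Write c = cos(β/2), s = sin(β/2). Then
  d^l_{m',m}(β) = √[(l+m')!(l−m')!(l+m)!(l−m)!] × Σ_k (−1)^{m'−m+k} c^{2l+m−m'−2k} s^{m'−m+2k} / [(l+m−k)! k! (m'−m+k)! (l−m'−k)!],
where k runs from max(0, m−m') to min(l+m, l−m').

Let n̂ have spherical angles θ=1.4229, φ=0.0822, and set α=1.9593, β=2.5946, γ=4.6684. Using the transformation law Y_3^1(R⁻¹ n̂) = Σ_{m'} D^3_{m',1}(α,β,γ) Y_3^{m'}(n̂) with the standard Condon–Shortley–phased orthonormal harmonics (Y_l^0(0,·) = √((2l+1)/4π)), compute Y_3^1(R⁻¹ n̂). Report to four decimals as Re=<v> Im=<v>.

Need the full column D^3_{m',1} for m'=−3..3 at α=1.9593, β=2.5946, γ=4.6684.
cos(β/2)=0.270099, sin(β/2)=0.962832
d^3_{-3,1}: single k=4 term ⇒ +0.242826;  D = +0.085836+0.227149i
d^3_{-2,1}: k∈[3..4] ⇒ +0.111238 -0.706769 = -0.595531;  D = -0.435824+0.405850i
d^3_{-1,1}: k∈[2..4] ⇒ +0.029604 -0.501580 +0.796717 = +0.324741;  D = -0.294840-0.136110i
d^3_{0,1}: k∈[1..3] ⇒ +0.004795 -0.182783 +0.774226 = +0.596238;  D = -0.026219+0.595661i
d^3_{1,1}: k∈[0..2] ⇒ +0.000388 -0.039472 +0.376185 = +0.337102;  D = +0.317293-0.113853i
d^3_{2,1}: k∈[0..1] ⇒ -0.004377 +0.111238 = +0.106861;  D = -0.071502-0.079415i
d^3_{3,1}: single k=0 term ⇒ +0.019109;  D = -0.008299+0.017213i
Y_3^{m'}(θ=1.4229,φ=0.0822) and Σ D·Y over m':
  (+0.0858+0.2271i)·(+0.3915-0.0985i)  (-0.4358+0.4058i)·(+0.1453-0.0241i)  (-0.2948-0.1361i)·(-0.2840+0.0234i)  (-0.0262+0.5957i)·(-0.1590+0.0000i)  (+0.3173-0.1139i)·(+0.2840+0.0234i)  (-0.0715-0.0794i)·(+0.1453+0.0241i)  (-0.0083+0.0172i)·(-0.3915-0.0985i)
Y_3^1(R⁻¹ n̂) = +0.182754+0.042912i

Re=0.1828 Im=0.0429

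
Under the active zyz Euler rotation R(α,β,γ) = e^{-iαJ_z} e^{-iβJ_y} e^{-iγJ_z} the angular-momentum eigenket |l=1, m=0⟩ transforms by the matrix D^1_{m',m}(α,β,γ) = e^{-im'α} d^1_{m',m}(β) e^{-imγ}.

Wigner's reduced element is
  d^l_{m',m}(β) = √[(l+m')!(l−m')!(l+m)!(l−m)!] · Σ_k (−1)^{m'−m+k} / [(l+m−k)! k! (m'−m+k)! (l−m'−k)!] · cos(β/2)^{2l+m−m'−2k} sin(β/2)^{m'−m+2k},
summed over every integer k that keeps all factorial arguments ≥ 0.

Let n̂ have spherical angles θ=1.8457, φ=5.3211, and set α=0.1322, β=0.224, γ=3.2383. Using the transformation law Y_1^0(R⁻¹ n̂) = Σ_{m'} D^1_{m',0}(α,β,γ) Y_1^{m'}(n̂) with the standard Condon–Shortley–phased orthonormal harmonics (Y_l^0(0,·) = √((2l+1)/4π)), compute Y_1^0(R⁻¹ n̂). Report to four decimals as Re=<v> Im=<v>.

Re=-0.0814 Im=0.0000

Need the full column D^1_{m',0} for m'=−1..1 at α=0.1322, β=0.224, γ=3.2383.
cos(β/2)=0.993735, sin(β/2)=0.111766
d^1_{-1,0}: single k=1 term ⇒ +0.157071;  D = +0.155700+0.020704i
d^1_{0,0}: k∈[0..1] ⇒ +0.987508 -0.012492 = +0.975017;  D = +0.975017+0.000000i
d^1_{1,0}: single k=0 term ⇒ -0.157071;  D = -0.155700+0.020704i
Y_1^{m'}(θ=1.8457,φ=5.3211) and Σ D·Y over m':
  (+0.1557+0.0207i)·(+0.1901+0.2728i)  (+0.9750+0.0000i)·(-0.1326+0.0000i)  (-0.1557+0.0207i)·(-0.1901+0.2728i)
Y_1^0(R⁻¹ n̂) = -0.081406+0.000000i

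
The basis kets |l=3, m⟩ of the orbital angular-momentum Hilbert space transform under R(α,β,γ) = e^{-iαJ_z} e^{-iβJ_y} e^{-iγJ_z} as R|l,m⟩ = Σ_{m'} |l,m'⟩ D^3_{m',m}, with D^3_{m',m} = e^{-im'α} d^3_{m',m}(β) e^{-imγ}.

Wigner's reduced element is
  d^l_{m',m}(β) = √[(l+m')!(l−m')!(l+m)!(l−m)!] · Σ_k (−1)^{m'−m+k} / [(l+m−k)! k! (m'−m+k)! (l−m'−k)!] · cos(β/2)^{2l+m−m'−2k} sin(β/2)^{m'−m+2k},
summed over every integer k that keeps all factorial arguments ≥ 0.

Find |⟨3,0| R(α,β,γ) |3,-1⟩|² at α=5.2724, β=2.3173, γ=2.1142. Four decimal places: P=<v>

P=0.1723

Split into d^3_{0,-1}(β=2.3173) × two z-phases.
With c≡cos(β/2)=0.400577 and s≡sin(β/2)=0.916263, N=[6·6·2·24]^{1/2}=41.569219
The bounds max(0,m−m')=0 and min(l+m,l−m')=2 give 3 terms
  k=0: (−1)^1·41.5692/(12)·0.4006^5·0.9163^1 = -0.032737
  k=1: (−1)^2·41.5692/(4)·0.4006^3·0.9163^3 = +0.513843
  k=2: (−1)^3·41.5692/(12)·0.4006^1·0.9163^5 = -0.896144
d^3_{0,-1}(2.3173) = -0.032737 +0.513843 -0.896144 = -0.415038
|D^3_{0,-1}|² = |d^3_{0,-1}(β)|² = (-0.415038)² = 0.172257 (the z-rotation phases have unit modulus)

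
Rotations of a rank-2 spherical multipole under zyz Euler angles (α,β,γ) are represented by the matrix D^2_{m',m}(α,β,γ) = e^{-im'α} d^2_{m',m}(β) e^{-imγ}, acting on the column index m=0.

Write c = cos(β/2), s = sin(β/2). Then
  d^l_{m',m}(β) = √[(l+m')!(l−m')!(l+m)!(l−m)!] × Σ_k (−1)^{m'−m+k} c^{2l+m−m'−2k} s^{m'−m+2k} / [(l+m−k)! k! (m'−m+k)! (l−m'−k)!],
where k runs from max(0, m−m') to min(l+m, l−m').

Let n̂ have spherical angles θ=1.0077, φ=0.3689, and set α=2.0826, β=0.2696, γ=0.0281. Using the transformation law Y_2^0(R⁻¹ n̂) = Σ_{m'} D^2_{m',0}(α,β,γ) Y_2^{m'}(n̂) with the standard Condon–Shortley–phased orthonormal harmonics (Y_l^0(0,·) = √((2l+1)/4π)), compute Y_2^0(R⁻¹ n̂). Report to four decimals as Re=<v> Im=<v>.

Re=-0.0952 Im=0.0000

Need the full column D^2_{m',0} for m'=−2..2 at α=2.0826, β=0.2696, γ=0.0281.
cos(β/2)=0.990928, sin(β/2)=0.134392
d^2_{-2,0}: single k=2 term ⇒ +0.043442;  D = -0.022602-0.037099i
d^2_{-1,0}: k∈[1..2] ⇒ +0.320314 -0.005892 = +0.314422;  D = -0.153989+0.274133i
d^2_{0,0}: k∈[0..2] ⇒ +0.964204 -0.070940 +0.000326 = +0.893590;  D = +0.893590+0.000000i
d^2_{1,0}: k∈[0..1] ⇒ -0.320314 +0.005892 = -0.314422;  D = +0.153989+0.274133i
d^2_{2,0}: single k=0 term ⇒ +0.043442;  D = -0.022602+0.037099i
Y_2^{m'}(θ=1.0077,φ=0.3689) and Σ D·Y over m':
  (-0.0226-0.0371i)·(+0.2044-0.1858i)  (-0.1540+0.2741i)·(+0.3253-0.1257i)  (+0.8936+0.0000i)·(-0.0458+0.0000i)  (+0.1540+0.2741i)·(-0.3253-0.1257i)  (-0.0226+0.0371i)·(+0.2044+0.1858i)
Y_2^0(R⁻¹ n̂) = -0.095163-0.000000i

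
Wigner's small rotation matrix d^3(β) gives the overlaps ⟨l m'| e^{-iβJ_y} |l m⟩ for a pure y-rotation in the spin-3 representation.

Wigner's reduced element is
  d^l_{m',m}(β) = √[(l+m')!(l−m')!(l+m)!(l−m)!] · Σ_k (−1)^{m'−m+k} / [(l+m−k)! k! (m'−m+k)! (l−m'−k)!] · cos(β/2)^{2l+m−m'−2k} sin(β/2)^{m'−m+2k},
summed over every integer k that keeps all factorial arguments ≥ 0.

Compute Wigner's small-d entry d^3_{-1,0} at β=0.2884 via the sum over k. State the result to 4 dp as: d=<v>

d=0.4428

d^3_{-1,0}(β=0.2884) via Wigner's sum:
c=cos(0.2884/2)=0.989621, s=sin(0.2884/2)=0.143701; N=√[2·24·6·6]=41.569219
Admissible k: 1..3 (factorial args all ≥0)
  k=1: (−1)^0·41.5692/(12)·0.9896^5·0.1437^1 = +0.472492
  k=2: (−1)^1·41.5692/(4)·0.9896^3·0.1437^3 = -0.029888
  k=3: (−1)^2·41.5692/(12)·0.9896^1·0.1437^5 = +0.000210
d^3_{-1,0}(0.2884) = +0.472492 -0.029888 +0.000210 = +0.442814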